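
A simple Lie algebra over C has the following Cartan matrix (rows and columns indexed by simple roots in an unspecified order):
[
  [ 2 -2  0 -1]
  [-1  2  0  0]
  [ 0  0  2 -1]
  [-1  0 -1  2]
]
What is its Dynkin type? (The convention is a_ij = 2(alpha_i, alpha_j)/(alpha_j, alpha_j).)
The matrix has rank 4 with 2's on the diagonal. Reading the off-diagonal entries as Dynkin edges (a single edge where a_ij = a_ji = -1; a double or triple edge where a_ij * a_ji = 2 or 3), the diagram is a chain of 4 nodes with a double edge at one end; the terminal node there is the unique short simple root (B_4). One simple-root ordering that puts it in standard form is (alpha_3, alpha_4, alpha_1, alpha_2). So the algebra is type B_4, i.e. so(9).

B4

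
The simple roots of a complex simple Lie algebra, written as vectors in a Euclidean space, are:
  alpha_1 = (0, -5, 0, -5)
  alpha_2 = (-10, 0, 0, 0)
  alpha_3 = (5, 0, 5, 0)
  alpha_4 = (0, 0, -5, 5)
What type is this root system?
Compute the Cartan integers a_ij = 2(alpha_i, alpha_j)/(alpha_j, alpha_j); the resulting 4x4 Cartan matrix is
[[2, 0, 0, -1], [0, 2, -2, 0], [0, -1, 2, -1], [-1, 0, -1, 2]].
The roots have two lengths (squared-length ratio 2:1); the short ones are alpha_{1,3,4}. The associated Dynkin diagram is a chain of 4 nodes with a double edge at one end; the terminal node there is the unique long simple root (C_4), so the type is C_4 (the algebra sp(8)).

C4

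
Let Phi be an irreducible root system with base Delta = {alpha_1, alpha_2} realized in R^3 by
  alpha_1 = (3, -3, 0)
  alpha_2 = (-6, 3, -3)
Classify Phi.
G_2

Compute the Cartan integers a_ij = 2(alpha_i, alpha_j)/(alpha_j, alpha_j); the resulting 2x2 Cartan matrix is
[[2, -1], [-3, 2]].
The roots have two lengths (squared-length ratio 3:1); the short ones are alpha_{1}. The associated Dynkin diagram is two nodes joined by a triple edge (G_2), so the type is G_2.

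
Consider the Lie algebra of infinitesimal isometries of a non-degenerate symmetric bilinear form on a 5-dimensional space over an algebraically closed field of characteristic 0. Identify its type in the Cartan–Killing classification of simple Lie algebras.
type B_2

This is so(5) with 5 odd, which has dimension 5(5-1)/2 = 10 and rank (5-1)/2 = 2. In the classification of classical Lie algebras, the orthogonal algebra so(2n+1) in an odd number of variables has type B_n; here n = 2, so the Dynkin diagram is a chain of 2 nodes with a double edge at one end; the terminal node there is the unique short simple root (B_2). Hence the type is B_2.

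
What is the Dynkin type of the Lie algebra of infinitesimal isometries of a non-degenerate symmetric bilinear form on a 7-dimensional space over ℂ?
type B_3

This is so(7) with 7 odd, which has dimension 7(7-1)/2 = 21 and rank (7-1)/2 = 3. In the classification of classical Lie algebras, the orthogonal algebra so(2n+1) in an odd number of variables has type B_n; here n = 3, so the Dynkin diagram is a chain of 3 nodes with a double edge at one end; the terminal node there is the unique short simple root (B_3). Hence the type is B_3.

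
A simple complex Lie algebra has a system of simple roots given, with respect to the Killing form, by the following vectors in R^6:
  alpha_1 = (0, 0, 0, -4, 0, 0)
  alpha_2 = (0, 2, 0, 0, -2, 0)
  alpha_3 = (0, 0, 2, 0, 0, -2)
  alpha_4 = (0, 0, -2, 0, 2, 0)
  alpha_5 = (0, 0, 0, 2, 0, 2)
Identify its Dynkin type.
C5

Compute the Cartan integers a_ij = 2(alpha_i, alpha_j)/(alpha_j, alpha_j); the resulting 5x5 Cartan matrix is
[[2, 0, 0, 0, -2], [0, 2, 0, -1, 0], [0, 0, 2, -1, -1], [0, -1, -1, 2, 0], [-1, 0, -1, 0, 2]].
The roots have two lengths (squared-length ratio 2:1); the short ones are alpha_{2,3,4,5}. The associated Dynkin diagram is a chain of 5 nodes with a double edge at one end; the terminal node there is the unique long simple root (C_5), so the type is C_5 (the algebra sp(10)).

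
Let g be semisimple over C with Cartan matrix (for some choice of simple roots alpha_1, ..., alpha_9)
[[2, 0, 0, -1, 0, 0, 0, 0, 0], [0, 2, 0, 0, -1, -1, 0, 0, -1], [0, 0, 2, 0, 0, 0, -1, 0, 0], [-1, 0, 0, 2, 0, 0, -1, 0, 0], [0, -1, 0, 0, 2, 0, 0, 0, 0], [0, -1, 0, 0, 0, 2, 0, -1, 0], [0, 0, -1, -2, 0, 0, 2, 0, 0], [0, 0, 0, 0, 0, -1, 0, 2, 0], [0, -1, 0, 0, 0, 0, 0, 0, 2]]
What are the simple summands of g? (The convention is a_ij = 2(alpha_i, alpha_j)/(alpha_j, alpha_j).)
D_5 + F_4

The diagram associated to this matrix has two connected components: the simple roots {alpha_2, alpha_5, alpha_6, alpha_8, alpha_9} form a chain of 3 nodes with a fork of two nodes at one end (D_5), and {alpha_1, alpha_3, alpha_4, alpha_7} form a chain of 4 nodes with a double edge between the middle two (F_4). A semisimple Lie algebra decomposes uniquely as the direct sum of simple ideals, one per connected component of its Dynkin diagram, so g ≅ D_5 ⊕ F_4 (dimension 45 + 52 = 97).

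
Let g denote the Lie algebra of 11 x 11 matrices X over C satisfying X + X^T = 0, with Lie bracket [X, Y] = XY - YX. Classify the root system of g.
This is so(11) with 11 odd, which has dimension 11(11-1)/2 = 55 and rank (11-1)/2 = 5. In the classification of classical Lie algebras, the orthogonal algebra so(2n+1) in an odd number of variables has type B_n; here n = 5, so the Dynkin diagram is a chain of 5 nodes with a double edge at one end; the terminal node there is the unique short simple root (B_5). Hence the type is B_5.

B_5 (so(11))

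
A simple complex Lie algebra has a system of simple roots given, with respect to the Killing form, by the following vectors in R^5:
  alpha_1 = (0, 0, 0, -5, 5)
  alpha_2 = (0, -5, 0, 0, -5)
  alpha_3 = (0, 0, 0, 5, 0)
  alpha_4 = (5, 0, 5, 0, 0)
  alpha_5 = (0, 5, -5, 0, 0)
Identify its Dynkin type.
Compute the Cartan integers a_ij = 2(alpha_i, alpha_j)/(alpha_j, alpha_j); the resulting 5x5 Cartan matrix is
[[2, -1, -2, 0, 0], [-1, 2, 0, 0, -1], [-1, 0, 2, 0, 0], [0, 0, 0, 2, -1], [0, -1, 0, -1, 2]].
The roots have two lengths (squared-length ratio 2:1); the short ones are alpha_{3}. The associated Dynkin diagram is a chain of 5 nodes with a double edge at one end; the terminal node there is the unique short simple root (B_5), so the type is B_5 (the algebra so(11)).

type B_5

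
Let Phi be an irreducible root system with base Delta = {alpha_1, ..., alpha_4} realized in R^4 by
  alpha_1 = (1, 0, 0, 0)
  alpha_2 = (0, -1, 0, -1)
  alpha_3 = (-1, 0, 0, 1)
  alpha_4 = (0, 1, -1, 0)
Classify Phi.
B4

Compute the Cartan integers a_ij = 2(alpha_i, alpha_j)/(alpha_j, alpha_j); the resulting 4x4 Cartan matrix is
[[2, 0, -1, 0], [0, 2, -1, -1], [-2, -1, 2, 0], [0, -1, 0, 2]].
The roots have two lengths (squared-length ratio 2:1); the short ones are alpha_{1}. The associated Dynkin diagram is a chain of 4 nodes with a double edge at one end; the terminal node there is the unique short simple root (B_4), so the type is B_4 (the algebra so(9)).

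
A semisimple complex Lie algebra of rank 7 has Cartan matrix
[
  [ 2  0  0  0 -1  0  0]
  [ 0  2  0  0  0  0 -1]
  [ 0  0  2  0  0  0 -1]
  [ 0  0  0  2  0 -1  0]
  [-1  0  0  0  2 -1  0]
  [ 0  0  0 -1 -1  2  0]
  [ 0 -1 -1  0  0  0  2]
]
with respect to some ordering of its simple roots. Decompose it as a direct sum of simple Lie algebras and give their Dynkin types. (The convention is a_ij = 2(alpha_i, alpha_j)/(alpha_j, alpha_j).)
type A_3 + type A_4

The diagram associated to this matrix has two connected components: the simple roots {alpha_2, alpha_3, alpha_7} form a chain of 3 nodes with single edges (A_3), and {alpha_1, alpha_4, alpha_5, alpha_6} form a chain of 4 nodes with single edges (A_4). A semisimple Lie algebra decomposes uniquely as the direct sum of simple ideals, one per connected component of its Dynkin diagram, so g ≅ A_3 ⊕ A_4 (dimension 15 + 24 = 39).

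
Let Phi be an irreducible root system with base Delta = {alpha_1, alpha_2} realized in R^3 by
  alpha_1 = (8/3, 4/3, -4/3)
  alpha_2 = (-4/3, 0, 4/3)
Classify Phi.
type G_2

Compute the Cartan integers a_ij = 2(alpha_i, alpha_j)/(alpha_j, alpha_j); the resulting 2x2 Cartan matrix is
[[2, -3], [-1, 2]].
The roots have two lengths (squared-length ratio 3:1); the short ones are alpha_{2}. The associated Dynkin diagram is two nodes joined by a triple edge (G_2), so the type is G_2.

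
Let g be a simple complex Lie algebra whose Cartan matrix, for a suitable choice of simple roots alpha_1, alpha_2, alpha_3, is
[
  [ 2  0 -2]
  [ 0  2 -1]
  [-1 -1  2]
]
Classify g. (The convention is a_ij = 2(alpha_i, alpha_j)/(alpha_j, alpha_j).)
C3

The matrix has rank 3 with 2's on the diagonal. Reading the off-diagonal entries as Dynkin edges (a single edge where a_ij = a_ji = -1; a double or triple edge where a_ij * a_ji = 2 or 3), the diagram is a chain of 3 nodes with a double edge at one end; the terminal node there is the unique long simple root (C_3). One simple-root ordering that puts it in standard form is (alpha_2, alpha_3, alpha_1). So the algebra is type C_3, i.e. sp(6).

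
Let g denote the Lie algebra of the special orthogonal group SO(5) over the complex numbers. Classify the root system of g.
type B_2

This is so(5) with 5 odd, which has dimension 5(5-1)/2 = 10 and rank (5-1)/2 = 2. In the classification of classical Lie algebras, the orthogonal algebra so(2n+1) in an odd number of variables has type B_n; here n = 2, so the Dynkin diagram is a chain of 2 nodes with a double edge at one end; the terminal node there is the unique short simple root (B_2). Hence the type is B_2.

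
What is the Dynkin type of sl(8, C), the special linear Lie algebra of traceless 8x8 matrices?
This is sl(8), which has dimension 8^2 - 1 = 63 and rank 8 - 1 = 7 (a Cartan subalgebra is the diagonal traceless matrices). In the classification of classical Lie algebras, the special linear algebra sl(n+1) has type A_n; here n = 7, so the Dynkin diagram is a chain of 7 nodes with single edges (A_7). Hence the type is A_7.

A_7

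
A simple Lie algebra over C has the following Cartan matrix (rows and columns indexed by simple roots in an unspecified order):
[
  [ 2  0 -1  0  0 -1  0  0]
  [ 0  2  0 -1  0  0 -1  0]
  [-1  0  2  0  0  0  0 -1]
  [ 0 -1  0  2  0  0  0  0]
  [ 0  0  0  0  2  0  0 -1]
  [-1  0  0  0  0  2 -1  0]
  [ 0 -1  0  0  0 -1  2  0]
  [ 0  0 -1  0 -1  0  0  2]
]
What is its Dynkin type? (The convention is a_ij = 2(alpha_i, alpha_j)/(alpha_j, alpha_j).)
The matrix has rank 8 with 2's on the diagonal. Reading the off-diagonal entries as Dynkin edges (a single edge where a_ij = a_ji = -1; a double or triple edge where a_ij * a_ji = 2 or 3), the diagram is a chain of 8 nodes with single edges (A_8). One simple-root ordering that puts it in standard form is (alpha_4, alpha_2, alpha_7, alpha_6, alpha_1, alpha_3, alpha_8, alpha_5). So the algebra is type A_8, i.e. sl(9).

type A_8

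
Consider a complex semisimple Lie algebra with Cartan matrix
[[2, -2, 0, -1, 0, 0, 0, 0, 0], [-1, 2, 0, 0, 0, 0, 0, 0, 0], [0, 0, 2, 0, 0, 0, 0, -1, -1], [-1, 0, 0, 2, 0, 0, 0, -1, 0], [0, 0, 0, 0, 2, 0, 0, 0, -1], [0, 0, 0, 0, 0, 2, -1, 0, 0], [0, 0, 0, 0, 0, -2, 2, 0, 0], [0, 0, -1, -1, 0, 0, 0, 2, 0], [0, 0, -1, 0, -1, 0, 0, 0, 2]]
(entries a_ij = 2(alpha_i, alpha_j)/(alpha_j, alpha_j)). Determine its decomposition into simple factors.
The diagram associated to this matrix has two connected components: the simple roots {alpha_6, alpha_7} form a chain of 2 nodes with a double edge at one end; the terminal node there is the unique short simple root (B_2), and {alpha_1, alpha_2, alpha_3, alpha_4, alpha_5, alpha_8, alpha_9} form a chain of 7 nodes with a double edge at one end; the terminal node there is the unique short simple root (B_7). A semisimple Lie algebra decomposes uniquely as the direct sum of simple ideals, one per connected component of its Dynkin diagram, so g ≅ B_2 ⊕ B_7 (dimension 10 + 105 = 115).

type B_2 ⊕ type B_7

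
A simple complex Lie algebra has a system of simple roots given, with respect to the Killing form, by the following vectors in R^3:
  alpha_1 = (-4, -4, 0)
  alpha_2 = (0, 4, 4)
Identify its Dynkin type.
A2

Compute the Cartan integers a_ij = 2(alpha_i, alpha_j)/(alpha_j, alpha_j); the resulting 2x2 Cartan matrix is
[[2, -1], [-1, 2]].
All simple roots have the same length, so the diagram is simply laced. The associated Dynkin diagram is a chain of 2 nodes with single edges (A_2), so the type is A_2 (the algebra sl(3)).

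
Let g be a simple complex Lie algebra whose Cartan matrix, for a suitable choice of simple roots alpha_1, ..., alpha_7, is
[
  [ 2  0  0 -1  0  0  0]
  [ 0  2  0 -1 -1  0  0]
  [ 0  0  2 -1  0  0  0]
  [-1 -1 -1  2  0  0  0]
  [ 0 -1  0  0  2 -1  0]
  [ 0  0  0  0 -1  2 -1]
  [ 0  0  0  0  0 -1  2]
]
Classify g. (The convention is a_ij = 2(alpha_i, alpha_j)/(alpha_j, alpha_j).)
The matrix has rank 7 with 2's on the diagonal. Reading the off-diagonal entries as Dynkin edges (a single edge where a_ij = a_ji = -1; a double or triple edge where a_ij * a_ji = 2 or 3), the diagram is a chain of 5 nodes with a fork of two nodes at one end (D_7). One simple-root ordering that puts it in standard form is (alpha_7, alpha_6, alpha_5, alpha_2, alpha_4, alpha_3, alpha_1). So the algebra is type D_7, i.e. so(14).

D7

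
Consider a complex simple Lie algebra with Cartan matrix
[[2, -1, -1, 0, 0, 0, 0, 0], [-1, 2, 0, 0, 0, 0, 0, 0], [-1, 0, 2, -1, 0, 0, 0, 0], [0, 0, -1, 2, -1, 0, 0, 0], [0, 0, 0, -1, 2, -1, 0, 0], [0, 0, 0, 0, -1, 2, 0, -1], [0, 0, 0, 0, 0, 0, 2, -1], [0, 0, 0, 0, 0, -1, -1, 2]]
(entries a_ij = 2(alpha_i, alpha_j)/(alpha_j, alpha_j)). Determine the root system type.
type A_8

The matrix has rank 8 with 2's on the diagonal. Reading the off-diagonal entries as Dynkin edges (a single edge where a_ij = a_ji = -1; a double or triple edge where a_ij * a_ji = 2 or 3), the diagram is a chain of 8 nodes with single edges (A_8). One simple-root ordering that puts it in standard form is (alpha_7, alpha_8, alpha_6, alpha_5, alpha_4, alpha_3, alpha_1, alpha_2). So the algebra is type A_8, i.e. sl(9).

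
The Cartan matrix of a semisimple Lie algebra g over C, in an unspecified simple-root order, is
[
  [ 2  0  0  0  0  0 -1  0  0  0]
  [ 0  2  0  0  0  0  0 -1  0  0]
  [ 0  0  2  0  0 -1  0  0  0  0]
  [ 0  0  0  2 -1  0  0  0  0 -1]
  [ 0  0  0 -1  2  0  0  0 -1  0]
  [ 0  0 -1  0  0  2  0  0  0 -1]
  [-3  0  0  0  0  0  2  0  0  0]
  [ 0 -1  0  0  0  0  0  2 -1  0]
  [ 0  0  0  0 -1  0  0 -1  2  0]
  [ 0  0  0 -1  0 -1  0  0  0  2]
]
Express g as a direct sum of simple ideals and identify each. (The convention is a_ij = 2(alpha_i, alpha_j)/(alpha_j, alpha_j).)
The diagram associated to this matrix has two connected components: the simple roots {alpha_2, alpha_3, alpha_4, alpha_5, alpha_6, alpha_8, alpha_9, alpha_10} form a chain of 8 nodes with single edges (A_8), and {alpha_1, alpha_7} form two nodes joined by a triple edge (G_2). A semisimple Lie algebra decomposes uniquely as the direct sum of simple ideals, one per connected component of its Dynkin diagram, so g ≅ A_8 ⊕ G_2 (dimension 80 + 14 = 94).

type A_8 ⊕ type G_2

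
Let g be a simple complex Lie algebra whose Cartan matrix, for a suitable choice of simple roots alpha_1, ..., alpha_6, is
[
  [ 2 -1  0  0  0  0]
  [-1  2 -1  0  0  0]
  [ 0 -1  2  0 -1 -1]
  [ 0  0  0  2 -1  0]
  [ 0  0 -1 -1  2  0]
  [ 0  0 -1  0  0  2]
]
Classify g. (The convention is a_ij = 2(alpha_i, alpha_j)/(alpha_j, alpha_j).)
E_6

The matrix has rank 6 with 2's on the diagonal. Reading the off-diagonal entries as Dynkin edges (a single edge where a_ij = a_ji = -1; a double or triple edge where a_ij * a_ji = 2 or 3), the diagram is a chain of 5 nodes with one extra node attached to the third node from one end (E_6). One simple-root ordering that puts it in standard form is (alpha_1, alpha_6, alpha_2, alpha_3, alpha_5, alpha_4). So the algebra is type E_6.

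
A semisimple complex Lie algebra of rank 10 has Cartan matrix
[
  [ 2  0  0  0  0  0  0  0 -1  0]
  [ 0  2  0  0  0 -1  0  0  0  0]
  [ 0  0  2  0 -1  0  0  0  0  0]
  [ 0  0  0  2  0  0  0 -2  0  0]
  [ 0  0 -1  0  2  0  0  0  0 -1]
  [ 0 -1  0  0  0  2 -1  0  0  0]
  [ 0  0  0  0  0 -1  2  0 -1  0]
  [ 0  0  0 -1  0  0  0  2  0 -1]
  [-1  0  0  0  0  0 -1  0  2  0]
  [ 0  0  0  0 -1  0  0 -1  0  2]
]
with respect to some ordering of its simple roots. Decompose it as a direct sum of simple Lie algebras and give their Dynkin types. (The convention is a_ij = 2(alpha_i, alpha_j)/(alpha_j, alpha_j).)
The diagram associated to this matrix has two connected components: the simple roots {alpha_1, alpha_2, alpha_6, alpha_7, alpha_9} form a chain of 5 nodes with single edges (A_5), and {alpha_3, alpha_4, alpha_5, alpha_8, alpha_10} form a chain of 5 nodes with a double edge at one end; the terminal node there is the unique long simple root (C_5). A semisimple Lie algebra decomposes uniquely as the direct sum of simple ideals, one per connected component of its Dynkin diagram, so g ≅ A_5 ⊕ C_5 (dimension 35 + 55 = 90).

A_5 + C_5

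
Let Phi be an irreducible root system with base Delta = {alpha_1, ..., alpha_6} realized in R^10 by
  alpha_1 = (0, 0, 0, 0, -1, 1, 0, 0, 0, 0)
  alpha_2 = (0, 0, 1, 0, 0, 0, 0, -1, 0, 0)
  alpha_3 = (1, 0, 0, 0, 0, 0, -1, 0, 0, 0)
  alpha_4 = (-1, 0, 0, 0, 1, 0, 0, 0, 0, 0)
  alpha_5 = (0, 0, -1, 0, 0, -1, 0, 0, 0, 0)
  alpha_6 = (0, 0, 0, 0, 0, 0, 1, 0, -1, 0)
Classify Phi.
type A_6

Compute the Cartan integers a_ij = 2(alpha_i, alpha_j)/(alpha_j, alpha_j); the resulting 6x6 Cartan matrix is
[[2, 0, 0, -1, -1, 0], [0, 2, 0, 0, -1, 0], [0, 0, 2, -1, 0, -1], [-1, 0, -1, 2, 0, 0], [-1, -1, 0, 0, 2, 0], [0, 0, -1, 0, 0, 2]].
All simple roots have the same length, so the diagram is simply laced. The associated Dynkin diagram is a chain of 6 nodes with single edges (A_6), so the type is A_6 (the algebra sl(7)).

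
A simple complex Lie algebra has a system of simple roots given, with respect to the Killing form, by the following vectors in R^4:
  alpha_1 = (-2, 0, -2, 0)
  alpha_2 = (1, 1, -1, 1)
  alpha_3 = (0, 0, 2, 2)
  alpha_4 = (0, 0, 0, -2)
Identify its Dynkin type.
F_4

Compute the Cartan integers a_ij = 2(alpha_i, alpha_j)/(alpha_j, alpha_j); the resulting 4x4 Cartan matrix is
[[2, 0, -1, 0], [0, 2, 0, -1], [-1, 0, 2, -2], [0, -1, -1, 2]].
The roots have two lengths (squared-length ratio 2:1); the short ones are alpha_{2,4}. The associated Dynkin diagram is a chain of 4 nodes with a double edge between the middle two (F_4), so the type is F_4.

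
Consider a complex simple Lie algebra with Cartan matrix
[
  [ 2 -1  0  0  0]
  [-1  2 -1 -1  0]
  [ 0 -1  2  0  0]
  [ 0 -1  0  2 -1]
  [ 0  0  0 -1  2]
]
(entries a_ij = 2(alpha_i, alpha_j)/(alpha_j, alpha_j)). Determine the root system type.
The matrix has rank 5 with 2's on the diagonal. Reading the off-diagonal entries as Dynkin edges (a single edge where a_ij = a_ji = -1; a double or triple edge where a_ij * a_ji = 2 or 3), the diagram is a chain of 3 nodes with a fork of two nodes at one end (D_5). One simple-root ordering that puts it in standard form is (alpha_5, alpha_4, alpha_2, alpha_3, alpha_1). So the algebra is type D_5, i.e. so(10).

D_5 (so(10))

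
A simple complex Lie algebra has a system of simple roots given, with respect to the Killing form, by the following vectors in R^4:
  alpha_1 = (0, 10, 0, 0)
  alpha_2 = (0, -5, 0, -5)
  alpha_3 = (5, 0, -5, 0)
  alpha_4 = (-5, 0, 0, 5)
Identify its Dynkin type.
C_4

Compute the Cartan integers a_ij = 2(alpha_i, alpha_j)/(alpha_j, alpha_j); the resulting 4x4 Cartan matrix is
[[2, -2, 0, 0], [-1, 2, 0, -1], [0, 0, 2, -1], [0, -1, -1, 2]].
The roots have two lengths (squared-length ratio 2:1); the short ones are alpha_{2,3,4}. The associated Dynkin diagram is a chain of 4 nodes with a double edge at one end; the terminal node there is the unique long simple root (C_4), so the type is C_4 (the algebra sp(8)).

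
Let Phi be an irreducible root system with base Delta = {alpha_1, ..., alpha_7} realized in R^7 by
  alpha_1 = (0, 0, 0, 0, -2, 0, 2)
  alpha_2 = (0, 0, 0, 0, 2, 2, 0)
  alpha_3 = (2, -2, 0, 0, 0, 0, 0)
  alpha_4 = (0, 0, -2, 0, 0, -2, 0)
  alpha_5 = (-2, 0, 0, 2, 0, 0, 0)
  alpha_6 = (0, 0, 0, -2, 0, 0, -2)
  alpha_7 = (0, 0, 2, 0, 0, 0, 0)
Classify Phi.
B_7 (so(15))

Compute the Cartan integers a_ij = 2(alpha_i, alpha_j)/(alpha_j, alpha_j); the resulting 7x7 Cartan matrix is
[[2, -1, 0, 0, 0, -1, 0], [-1, 2, 0, -1, 0, 0, 0], [0, 0, 2, 0, -1, 0, 0], [0, -1, 0, 2, 0, 0, -2], [0, 0, -1, 0, 2, -1, 0], [-1, 0, 0, 0, -1, 2, 0], [0, 0, 0, -1, 0, 0, 2]].
The roots have two lengths (squared-length ratio 2:1); the short ones are alpha_{7}. The associated Dynkin diagram is a chain of 7 nodes with a double edge at one end; the terminal node there is the unique short simple root (B_7), so the type is B_7 (the algebra so(15)).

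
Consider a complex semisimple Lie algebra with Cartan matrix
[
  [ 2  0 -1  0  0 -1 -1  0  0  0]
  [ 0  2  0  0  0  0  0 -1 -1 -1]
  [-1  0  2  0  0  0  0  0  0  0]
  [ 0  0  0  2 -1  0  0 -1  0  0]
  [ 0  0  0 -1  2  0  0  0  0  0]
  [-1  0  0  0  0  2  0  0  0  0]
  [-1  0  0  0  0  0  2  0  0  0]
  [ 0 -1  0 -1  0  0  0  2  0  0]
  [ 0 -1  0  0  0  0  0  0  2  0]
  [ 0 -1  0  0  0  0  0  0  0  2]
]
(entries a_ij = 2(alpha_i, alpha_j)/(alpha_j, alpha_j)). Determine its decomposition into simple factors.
D_4 ⊕ D_6

The diagram associated to this matrix has two connected components: the simple roots {alpha_1, alpha_3, alpha_6, alpha_7} form a chain of 2 nodes with a fork of two nodes at one end (D_4), and {alpha_2, alpha_4, alpha_5, alpha_8, alpha_9, alpha_10} form a chain of 4 nodes with a fork of two nodes at one end (D_6). A semisimple Lie algebra decomposes uniquely as the direct sum of simple ideals, one per connected component of its Dynkin diagram, so g ≅ D_4 ⊕ D_6 (dimension 28 + 66 = 94).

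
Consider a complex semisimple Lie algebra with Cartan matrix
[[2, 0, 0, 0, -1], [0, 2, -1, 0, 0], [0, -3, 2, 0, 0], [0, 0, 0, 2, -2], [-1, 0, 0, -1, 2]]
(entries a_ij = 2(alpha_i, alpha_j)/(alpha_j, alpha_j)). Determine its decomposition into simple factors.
The diagram associated to this matrix has two connected components: the simple roots {alpha_1, alpha_4, alpha_5} form a chain of 3 nodes with a double edge at one end; the terminal node there is the unique long simple root (C_3), and {alpha_2, alpha_3} form two nodes joined by a triple edge (G_2). A semisimple Lie algebra decomposes uniquely as the direct sum of simple ideals, one per connected component of its Dynkin diagram, so g ≅ C_3 ⊕ G_2 (dimension 21 + 14 = 35).

type C_3 ⊕ type G_2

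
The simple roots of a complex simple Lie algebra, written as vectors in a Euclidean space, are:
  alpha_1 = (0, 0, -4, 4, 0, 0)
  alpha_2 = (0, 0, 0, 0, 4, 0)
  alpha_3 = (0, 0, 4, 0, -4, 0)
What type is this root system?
B_3

Compute the Cartan integers a_ij = 2(alpha_i, alpha_j)/(alpha_j, alpha_j); the resulting 3x3 Cartan matrix is
[[2, 0, -1], [0, 2, -1], [-1, -2, 2]].
The roots have two lengths (squared-length ratio 2:1); the short ones are alpha_{2}. The associated Dynkin diagram is a chain of 3 nodes with a double edge at one end; the terminal node there is the unique short simple root (B_3), so the type is B_3 (the algebra so(7)).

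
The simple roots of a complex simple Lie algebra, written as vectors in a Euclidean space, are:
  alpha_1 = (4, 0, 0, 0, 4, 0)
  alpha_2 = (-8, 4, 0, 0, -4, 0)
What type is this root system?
G_2

Compute the Cartan integers a_ij = 2(alpha_i, alpha_j)/(alpha_j, alpha_j); the resulting 2x2 Cartan matrix is
[[2, -1], [-3, 2]].
The roots have two lengths (squared-length ratio 3:1); the short ones are alpha_{1}. The associated Dynkin diagram is two nodes joined by a triple edge (G_2), so the type is G_2.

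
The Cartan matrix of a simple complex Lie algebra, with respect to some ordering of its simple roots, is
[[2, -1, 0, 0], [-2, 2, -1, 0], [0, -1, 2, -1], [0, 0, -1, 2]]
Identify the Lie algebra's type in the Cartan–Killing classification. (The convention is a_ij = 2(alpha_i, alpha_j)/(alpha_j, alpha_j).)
The matrix has rank 4 with 2's on the diagonal. Reading the off-diagonal entries as Dynkin edges (a single edge where a_ij = a_ji = -1; a double or triple edge where a_ij * a_ji = 2 or 3), the diagram is a chain of 4 nodes with a double edge at one end; the terminal node there is the unique short simple root (B_4). One simple-root ordering that puts it in standard form is (alpha_4, alpha_3, alpha_2, alpha_1). So the algebra is type B_4, i.e. so(9).

B_4 (so(9))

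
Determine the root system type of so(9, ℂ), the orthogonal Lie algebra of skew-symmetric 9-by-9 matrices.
This is so(9) with 9 odd, which has dimension 9(9-1)/2 = 36 and rank (9-1)/2 = 4. In the classification of classical Lie algebras, the orthogonal algebra so(2n+1) in an odd number of variables has type B_n; here n = 4, so the Dynkin diagram is a chain of 4 nodes with a double edge at one end; the terminal node there is the unique short simple root (B_4). Hence the type is B_4.

B_4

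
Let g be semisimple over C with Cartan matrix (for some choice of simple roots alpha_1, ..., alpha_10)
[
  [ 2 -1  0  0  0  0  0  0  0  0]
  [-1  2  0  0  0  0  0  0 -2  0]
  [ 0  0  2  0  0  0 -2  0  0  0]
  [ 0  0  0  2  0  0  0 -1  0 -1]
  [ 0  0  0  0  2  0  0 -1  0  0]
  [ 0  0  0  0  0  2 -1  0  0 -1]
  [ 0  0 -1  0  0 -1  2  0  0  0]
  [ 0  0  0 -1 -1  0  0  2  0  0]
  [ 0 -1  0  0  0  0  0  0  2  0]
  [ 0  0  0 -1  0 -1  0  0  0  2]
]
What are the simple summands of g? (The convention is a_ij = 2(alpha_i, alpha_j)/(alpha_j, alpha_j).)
The diagram associated to this matrix has two connected components: the simple roots {alpha_1, alpha_2, alpha_9} form a chain of 3 nodes with a double edge at one end; the terminal node there is the unique short simple root (B_3), and {alpha_3, alpha_4, alpha_5, alpha_6, alpha_7, alpha_8, alpha_10} form a chain of 7 nodes with a double edge at one end; the terminal node there is the unique long simple root (C_7). A semisimple Lie algebra decomposes uniquely as the direct sum of simple ideals, one per connected component of its Dynkin diagram, so g ≅ B_3 ⊕ C_7 (dimension 21 + 105 = 126).

B_3 (so(7)) + C_7 (sp(14))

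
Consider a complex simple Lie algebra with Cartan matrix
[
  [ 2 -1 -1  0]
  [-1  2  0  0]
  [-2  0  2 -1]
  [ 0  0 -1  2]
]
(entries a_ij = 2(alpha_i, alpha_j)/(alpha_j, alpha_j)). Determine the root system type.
F4

The matrix has rank 4 with 2's on the diagonal. Reading the off-diagonal entries as Dynkin edges (a single edge where a_ij = a_ji = -1; a double or triple edge where a_ij * a_ji = 2 or 3), the diagram is a chain of 4 nodes with a double edge between the middle two (F_4). One simple-root ordering that puts it in standard form is (alpha_4, alpha_3, alpha_1, alpha_2). So the algebra is type F_4.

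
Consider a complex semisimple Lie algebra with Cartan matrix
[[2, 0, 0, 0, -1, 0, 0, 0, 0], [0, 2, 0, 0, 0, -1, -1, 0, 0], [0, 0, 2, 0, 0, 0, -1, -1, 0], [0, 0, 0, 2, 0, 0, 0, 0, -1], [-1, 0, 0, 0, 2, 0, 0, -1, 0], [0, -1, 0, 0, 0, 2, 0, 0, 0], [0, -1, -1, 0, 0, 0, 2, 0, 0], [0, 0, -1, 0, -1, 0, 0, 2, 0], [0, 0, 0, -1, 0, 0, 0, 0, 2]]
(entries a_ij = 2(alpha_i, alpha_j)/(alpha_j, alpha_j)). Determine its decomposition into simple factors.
The diagram associated to this matrix has two connected components: the simple roots {alpha_4, alpha_9} form a chain of 2 nodes with single edges (A_2), and {alpha_1, alpha_2, alpha_3, alpha_5, alpha_6, alpha_7, alpha_8} form a chain of 7 nodes with single edges (A_7). A semisimple Lie algebra decomposes uniquely as the direct sum of simple ideals, one per connected component of its Dynkin diagram, so g ≅ A_2 ⊕ A_7 (dimension 8 + 63 = 71).

A2 ⊕ A7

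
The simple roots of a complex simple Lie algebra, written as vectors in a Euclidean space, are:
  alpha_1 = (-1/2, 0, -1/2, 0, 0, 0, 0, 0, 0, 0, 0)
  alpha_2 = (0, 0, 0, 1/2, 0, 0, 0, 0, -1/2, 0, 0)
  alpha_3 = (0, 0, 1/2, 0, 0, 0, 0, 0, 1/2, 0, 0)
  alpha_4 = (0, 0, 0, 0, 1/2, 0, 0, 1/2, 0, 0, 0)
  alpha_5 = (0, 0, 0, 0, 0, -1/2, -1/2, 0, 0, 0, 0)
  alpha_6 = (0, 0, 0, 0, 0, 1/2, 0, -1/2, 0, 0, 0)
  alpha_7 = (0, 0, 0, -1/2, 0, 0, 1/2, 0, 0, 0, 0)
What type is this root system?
Compute the Cartan integers a_ij = 2(alpha_i, alpha_j)/(alpha_j, alpha_j); the resulting 7x7 Cartan matrix is
[[2, 0, -1, 0, 0, 0, 0], [0, 2, -1, 0, 0, 0, -1], [-1, -1, 2, 0, 0, 0, 0], [0, 0, 0, 2, 0, -1, 0], [0, 0, 0, 0, 2, -1, -1], [0, 0, 0, -1, -1, 2, 0], [0, -1, 0, 0, -1, 0, 2]].
All simple roots have the same length, so the diagram is simply laced. The associated Dynkin diagram is a chain of 7 nodes with single edges (A_7), so the type is A_7 (the algebra sl(8)).

A_7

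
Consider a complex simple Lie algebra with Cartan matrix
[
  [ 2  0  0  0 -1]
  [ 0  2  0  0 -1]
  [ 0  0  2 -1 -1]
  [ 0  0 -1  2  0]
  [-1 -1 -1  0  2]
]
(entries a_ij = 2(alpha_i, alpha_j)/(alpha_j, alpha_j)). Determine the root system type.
D5

The matrix has rank 5 with 2's on the diagonal. Reading the off-diagonal entries as Dynkin edges (a single edge where a_ij = a_ji = -1; a double or triple edge where a_ij * a_ji = 2 or 3), the diagram is a chain of 3 nodes with a fork of two nodes at one end (D_5). One simple-root ordering that puts it in standard form is (alpha_4, alpha_3, alpha_5, alpha_2, alpha_1). So the algebra is type D_5, i.e. so(10).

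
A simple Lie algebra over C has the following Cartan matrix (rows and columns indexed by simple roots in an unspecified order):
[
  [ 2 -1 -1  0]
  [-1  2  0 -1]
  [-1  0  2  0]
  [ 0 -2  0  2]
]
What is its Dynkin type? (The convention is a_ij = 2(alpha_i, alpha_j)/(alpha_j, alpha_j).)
The matrix has rank 4 with 2's on the diagonal. Reading the off-diagonal entries as Dynkin edges (a single edge where a_ij = a_ji = -1; a double or triple edge where a_ij * a_ji = 2 or 3), the diagram is a chain of 4 nodes with a double edge at one end; the terminal node there is the unique long simple root (C_4). One simple-root ordering that puts it in standard form is (alpha_3, alpha_1, alpha_2, alpha_4). So the algebra is type C_4, i.e. sp(8).

type C_4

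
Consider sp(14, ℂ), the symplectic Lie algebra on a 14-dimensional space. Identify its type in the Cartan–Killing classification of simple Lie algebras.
This is sp(14), which has dimension 14(14+1)/2 = 105 and rank 14/2 = 7. In the classification of classical Lie algebras, the symplectic algebra sp(2n) has type C_n; here n = 7, so the Dynkin diagram is a chain of 7 nodes with a double edge at one end; the terminal node there is the unique long simple root (C_7). Hence the type is C_7.

C7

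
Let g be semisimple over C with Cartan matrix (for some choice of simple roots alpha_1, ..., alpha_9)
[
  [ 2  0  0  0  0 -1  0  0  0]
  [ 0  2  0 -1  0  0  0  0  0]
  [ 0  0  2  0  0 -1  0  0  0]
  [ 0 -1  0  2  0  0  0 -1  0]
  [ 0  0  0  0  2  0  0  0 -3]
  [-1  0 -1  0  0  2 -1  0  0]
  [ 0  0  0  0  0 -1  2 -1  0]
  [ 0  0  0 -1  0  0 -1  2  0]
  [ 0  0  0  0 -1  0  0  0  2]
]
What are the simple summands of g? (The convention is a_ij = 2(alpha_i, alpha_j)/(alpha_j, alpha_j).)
The diagram associated to this matrix has two connected components: the simple roots {alpha_1, alpha_2, alpha_3, alpha_4, alpha_6, alpha_7, alpha_8} form a chain of 5 nodes with a fork of two nodes at one end (D_7), and {alpha_5, alpha_9} form two nodes joined by a triple edge (G_2). A semisimple Lie algebra decomposes uniquely as the direct sum of simple ideals, one per connected component of its Dynkin diagram, so g ≅ D_7 ⊕ G_2 (dimension 91 + 14 = 105).

type D_7 + type G_2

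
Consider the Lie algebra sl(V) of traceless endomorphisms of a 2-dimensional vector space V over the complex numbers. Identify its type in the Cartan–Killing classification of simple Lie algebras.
This is sl(2), which has dimension 2^2 - 1 = 3 and rank 2 - 1 = 1 (a Cartan subalgebra is the diagonal traceless matrices). In the classification of classical Lie algebras, the special linear algebra sl(n+1) has type A_n; here n = 1, so the Dynkin diagram is a chain of 1 nodes with single edges (A_1). Hence the type is A_1.

A1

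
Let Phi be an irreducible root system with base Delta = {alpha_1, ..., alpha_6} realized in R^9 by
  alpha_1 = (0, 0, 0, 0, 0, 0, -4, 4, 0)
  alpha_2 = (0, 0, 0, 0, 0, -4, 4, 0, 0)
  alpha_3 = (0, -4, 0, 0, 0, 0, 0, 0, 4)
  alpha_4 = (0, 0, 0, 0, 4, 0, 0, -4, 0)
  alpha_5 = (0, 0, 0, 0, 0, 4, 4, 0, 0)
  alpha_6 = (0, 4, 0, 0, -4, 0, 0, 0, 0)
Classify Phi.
Compute the Cartan integers a_ij = 2(alpha_i, alpha_j)/(alpha_j, alpha_j); the resulting 6x6 Cartan matrix is
[[2, -1, 0, -1, -1, 0], [-1, 2, 0, 0, 0, 0], [0, 0, 2, 0, 0, -1], [-1, 0, 0, 2, 0, -1], [-1, 0, 0, 0, 2, 0], [0, 0, -1, -1, 0, 2]].
All simple roots have the same length, so the diagram is simply laced. The associated Dynkin diagram is a chain of 4 nodes with a fork of two nodes at one end (D_6), so the type is D_6 (the algebra so(12)).

D6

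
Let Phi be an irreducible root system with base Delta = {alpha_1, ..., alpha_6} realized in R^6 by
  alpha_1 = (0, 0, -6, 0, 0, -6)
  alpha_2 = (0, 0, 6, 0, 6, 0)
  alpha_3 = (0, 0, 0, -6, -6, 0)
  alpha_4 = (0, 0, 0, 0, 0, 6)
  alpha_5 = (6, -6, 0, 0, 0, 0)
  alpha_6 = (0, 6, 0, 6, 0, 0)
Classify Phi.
Compute the Cartan integers a_ij = 2(alpha_i, alpha_j)/(alpha_j, alpha_j); the resulting 6x6 Cartan matrix is
[[2, -1, 0, -2, 0, 0], [-1, 2, -1, 0, 0, 0], [0, -1, 2, 0, 0, -1], [-1, 0, 0, 2, 0, 0], [0, 0, 0, 0, 2, -1], [0, 0, -1, 0, -1, 2]].
The roots have two lengths (squared-length ratio 2:1); the short ones are alpha_{4}. The associated Dynkin diagram is a chain of 6 nodes with a double edge at one end; the terminal node there is the unique short simple root (B_6), so the type is B_6 (the algebra so(13)).

B6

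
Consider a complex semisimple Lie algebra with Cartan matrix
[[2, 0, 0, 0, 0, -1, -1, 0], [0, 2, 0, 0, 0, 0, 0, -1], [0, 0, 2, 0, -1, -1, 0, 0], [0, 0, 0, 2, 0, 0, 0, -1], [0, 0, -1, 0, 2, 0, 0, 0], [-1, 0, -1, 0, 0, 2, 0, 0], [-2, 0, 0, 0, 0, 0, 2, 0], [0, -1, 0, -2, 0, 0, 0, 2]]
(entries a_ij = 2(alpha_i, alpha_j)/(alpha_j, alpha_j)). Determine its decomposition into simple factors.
B_3 ⊕ C_5

The diagram associated to this matrix has two connected components: the simple roots {alpha_2, alpha_4, alpha_8} form a chain of 3 nodes with a double edge at one end; the terminal node there is the unique short simple root (B_3), and {alpha_1, alpha_3, alpha_5, alpha_6, alpha_7} form a chain of 5 nodes with a double edge at one end; the terminal node there is the unique long simple root (C_5). A semisimple Lie algebra decomposes uniquely as the direct sum of simple ideals, one per connected component of its Dynkin diagram, so g ≅ B_3 ⊕ C_5 (dimension 21 + 55 = 76).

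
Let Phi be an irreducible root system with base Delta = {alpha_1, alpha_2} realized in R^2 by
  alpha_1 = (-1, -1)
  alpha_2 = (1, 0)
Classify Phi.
B_2

Compute the Cartan integers a_ij = 2(alpha_i, alpha_j)/(alpha_j, alpha_j); the resulting 2x2 Cartan matrix is
[[2, -2], [-1, 2]].
The roots have two lengths (squared-length ratio 2:1); the short ones are alpha_{2}. The associated Dynkin diagram is a chain of 2 nodes with a double edge at one end; the terminal node there is the unique short simple root (B_2), so the type is B_2 (the algebra so(5)).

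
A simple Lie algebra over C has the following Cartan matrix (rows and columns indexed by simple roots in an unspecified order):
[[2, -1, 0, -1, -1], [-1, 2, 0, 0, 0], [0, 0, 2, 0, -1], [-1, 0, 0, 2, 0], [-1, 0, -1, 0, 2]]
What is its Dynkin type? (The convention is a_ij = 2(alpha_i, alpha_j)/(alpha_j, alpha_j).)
D_5

The matrix has rank 5 with 2's on the diagonal. Reading the off-diagonal entries as Dynkin edges (a single edge where a_ij = a_ji = -1; a double or triple edge where a_ij * a_ji = 2 or 3), the diagram is a chain of 3 nodes with a fork of two nodes at one end (D_5). One simple-root ordering that puts it in standard form is (alpha_3, alpha_5, alpha_1, alpha_4, alpha_2). So the algebra is type D_5, i.e. so(10).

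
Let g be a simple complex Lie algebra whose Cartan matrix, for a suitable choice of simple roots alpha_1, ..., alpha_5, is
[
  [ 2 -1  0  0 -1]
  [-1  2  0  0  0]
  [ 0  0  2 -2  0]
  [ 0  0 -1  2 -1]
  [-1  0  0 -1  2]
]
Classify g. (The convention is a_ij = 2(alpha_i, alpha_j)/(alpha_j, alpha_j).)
C_5 (sp(10))

The matrix has rank 5 with 2's on the diagonal. Reading the off-diagonal entries as Dynkin edges (a single edge where a_ij = a_ji = -1; a double or triple edge where a_ij * a_ji = 2 or 3), the diagram is a chain of 5 nodes with a double edge at one end; the terminal node there is the unique long simple root (C_5). One simple-root ordering that puts it in standard form is (alpha_2, alpha_1, alpha_5, alpha_4, alpha_3). So the algebra is type C_5, i.e. sp(10).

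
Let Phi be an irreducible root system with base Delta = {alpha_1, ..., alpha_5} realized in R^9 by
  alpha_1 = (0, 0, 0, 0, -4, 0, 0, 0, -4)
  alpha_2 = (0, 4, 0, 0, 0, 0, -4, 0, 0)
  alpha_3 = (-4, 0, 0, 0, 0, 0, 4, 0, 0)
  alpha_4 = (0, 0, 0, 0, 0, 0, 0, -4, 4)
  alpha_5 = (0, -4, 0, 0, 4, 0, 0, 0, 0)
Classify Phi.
Compute the Cartan integers a_ij = 2(alpha_i, alpha_j)/(alpha_j, alpha_j); the resulting 5x5 Cartan matrix is
[[2, 0, 0, -1, -1], [0, 2, -1, 0, -1], [0, -1, 2, 0, 0], [-1, 0, 0, 2, 0], [-1, -1, 0, 0, 2]].
All simple roots have the same length, so the diagram is simply laced. The associated Dynkin diagram is a chain of 5 nodes with single edges (A_5), so the type is A_5 (the algebra sl(6)).

type A_5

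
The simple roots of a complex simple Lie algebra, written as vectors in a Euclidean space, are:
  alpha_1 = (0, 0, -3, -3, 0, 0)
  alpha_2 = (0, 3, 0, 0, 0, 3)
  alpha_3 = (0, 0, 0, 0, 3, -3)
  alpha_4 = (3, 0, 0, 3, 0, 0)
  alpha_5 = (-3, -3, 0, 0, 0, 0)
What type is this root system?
Compute the Cartan integers a_ij = 2(alpha_i, alpha_j)/(alpha_j, alpha_j); the resulting 5x5 Cartan matrix is
[[2, 0, 0, -1, 0], [0, 2, -1, 0, -1], [0, -1, 2, 0, 0], [-1, 0, 0, 2, -1], [0, -1, 0, -1, 2]].
All simple roots have the same length, so the diagram is simply laced. The associated Dynkin diagram is a chain of 5 nodes with single edges (A_5), so the type is A_5 (the algebra sl(6)).

A_5 (sl(6))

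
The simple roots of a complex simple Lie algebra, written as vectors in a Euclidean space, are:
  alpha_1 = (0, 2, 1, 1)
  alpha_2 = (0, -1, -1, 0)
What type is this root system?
G_2

Compute the Cartan integers a_ij = 2(alpha_i, alpha_j)/(alpha_j, alpha_j); the resulting 2x2 Cartan matrix is
[[2, -3], [-1, 2]].
The roots have two lengths (squared-length ratio 3:1); the short ones are alpha_{2}. The associated Dynkin diagram is two nodes joined by a triple edge (G_2), so the type is G_2.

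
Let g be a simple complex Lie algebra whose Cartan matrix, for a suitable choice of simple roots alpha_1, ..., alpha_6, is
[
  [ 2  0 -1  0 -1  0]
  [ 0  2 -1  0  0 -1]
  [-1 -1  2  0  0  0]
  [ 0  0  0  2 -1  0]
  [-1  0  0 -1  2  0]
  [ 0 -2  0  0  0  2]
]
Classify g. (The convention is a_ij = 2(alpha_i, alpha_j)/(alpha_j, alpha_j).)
C_6 (sp(12))

The matrix has rank 6 with 2's on the diagonal. Reading the off-diagonal entries as Dynkin edges (a single edge where a_ij = a_ji = -1; a double or triple edge where a_ij * a_ji = 2 or 3), the diagram is a chain of 6 nodes with a double edge at one end; the terminal node there is the unique long simple root (C_6). One simple-root ordering that puts it in standard form is (alpha_4, alpha_5, alpha_1, alpha_3, alpha_2, alpha_6). So the algebra is type C_6, i.e. sp(12).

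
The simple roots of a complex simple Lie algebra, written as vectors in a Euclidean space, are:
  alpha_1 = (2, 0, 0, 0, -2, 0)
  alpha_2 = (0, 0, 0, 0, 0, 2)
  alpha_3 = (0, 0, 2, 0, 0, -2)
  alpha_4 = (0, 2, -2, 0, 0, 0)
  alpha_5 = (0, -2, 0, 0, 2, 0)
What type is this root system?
B5

Compute the Cartan integers a_ij = 2(alpha_i, alpha_j)/(alpha_j, alpha_j); the resulting 5x5 Cartan matrix is
[[2, 0, 0, 0, -1], [0, 2, -1, 0, 0], [0, -2, 2, -1, 0], [0, 0, -1, 2, -1], [-1, 0, 0, -1, 2]].
The roots have two lengths (squared-length ratio 2:1); the short ones are alpha_{2}. The associated Dynkin diagram is a chain of 5 nodes with a double edge at one end; the terminal node there is the unique short simple root (B_5), so the type is B_5 (the algebra so(11)).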